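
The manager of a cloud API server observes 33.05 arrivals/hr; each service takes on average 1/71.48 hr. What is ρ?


ρ = λ/μ = 33.05/71.48 = 0.4624

Final: 0.4624


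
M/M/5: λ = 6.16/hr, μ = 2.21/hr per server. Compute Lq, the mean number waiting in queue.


a = λ/μ = 2.7873; ρ = a/5 = 0.5575
P₀ = 0.058947
Lq = P₀·a^c·ρ / (c!·(1−ρ)²) = 0.058947·168.24501·0.5575/(120·0.19584)
= 0.23526

Final: 0.23526


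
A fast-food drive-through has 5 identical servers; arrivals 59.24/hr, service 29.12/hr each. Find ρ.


ρ = λ/(cμ) = 59.24/(5·29.12) = 59.24/145.60 = 0.4069

Final: 0.4069


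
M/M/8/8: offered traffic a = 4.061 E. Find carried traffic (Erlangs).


B(8,4.061) = 0.032366 (Erlang-B)
Carried load = a(1 − B) = 4.061·(1 − 0.032366) = 4.061·0.967634 = 3.9296 E

Final: 3.9296 Erlangs


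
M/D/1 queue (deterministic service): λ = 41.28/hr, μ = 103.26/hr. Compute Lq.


ρ = 41.28/103.26 = 0.3998
M/D/1: Lq = ρ²/(2(1−ρ)) = 0.1598/(2·0.6002) = 0.13313

Final: 0.13313


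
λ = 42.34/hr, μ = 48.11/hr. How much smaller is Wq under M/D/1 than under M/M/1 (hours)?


ρ = 42.34/48.11 = 0.8801
Wq(M/M/1) = ρ/(μ−λ) = 0.8801/5.77 = 0.15252 hr
Wq(M/D/1) = ρ/(2(μ−λ)) = 0.07626 hr
Savings = 0.15252 − 0.07626 = 0.07626 hr

Final: 0.07626 hr


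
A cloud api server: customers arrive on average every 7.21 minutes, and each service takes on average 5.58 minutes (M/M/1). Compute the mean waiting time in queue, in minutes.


λ = 60/7.21 = 8.3218 /hr
μ = 60/5.58 = 10.7527 /hr
ρ = λ/μ = 8.3218/10.7527 = 0.7739
Wq = ρ/(μ−λ) = 0.7739/(10.7527−8.3218) = 0.31837 hr
In minutes: 0.31837·60 = 19.102 min

Final: 19.102 min


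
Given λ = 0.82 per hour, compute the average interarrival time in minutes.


Mean interarrival time = 1/λ = 1/0.82 hour = 1.21951 hour
In minutes: 1.21951 × 60 = 73.1707 min

Final: 73.1707 min


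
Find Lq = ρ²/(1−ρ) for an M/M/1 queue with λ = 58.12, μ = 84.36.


ρ = 58.12/84.36 = 0.6890
Lq = ρ²/(1−ρ) = 0.4747/0.3110 = 1.5260

Final: 1.5260


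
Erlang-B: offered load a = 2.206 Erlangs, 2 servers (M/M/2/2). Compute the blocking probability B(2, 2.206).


B(c,a) = (a^c/c!) / Σ_{k=0}^{c} a^k/k!
a^2/2! = 2.433218
Σ terms (k=0..2): 1.00000 + 2.20600 + 2.43322 = 5.639218
B = 2.433218/5.639218 = 0.431481

Final: 0.431481


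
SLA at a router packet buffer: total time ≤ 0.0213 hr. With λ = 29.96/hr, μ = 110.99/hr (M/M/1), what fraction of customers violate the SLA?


W ~ Exponential(μ−λ) for M/M/1.
μ − λ = 110.99 − 29.96 = 81.0300
P(W > t) = e^{−(μ−λ)t} = e^{−1.7259} = 0.178006

Final: 0.178006


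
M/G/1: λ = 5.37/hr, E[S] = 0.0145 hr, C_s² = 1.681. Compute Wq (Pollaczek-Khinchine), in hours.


ρ = λ·E[S] = 5.37·0.0145 = 0.07787
E[S²] = E[S]²(1+C_s²) = 0.0145²·(1+1.681) = 0.0005637
Wq = λ·E[S²]/(2(1−ρ)) = 5.37·0.0005637/(2·0.9221) = 0.001641 hr

Final: 0.001641 hr


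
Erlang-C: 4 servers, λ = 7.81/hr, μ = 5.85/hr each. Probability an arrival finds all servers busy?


a = λ/μ = 1.3350; ρ = a/4 = 0.3338
P₀ = 0.261680 (from M/M/c formula)
C(c,a) = [a^c/(c!(1−ρ))]·P₀ = [3.17673/(24·0.6662)]·0.261680
= 0.19867·0.261680 = 0.051989

Final: 0.051989


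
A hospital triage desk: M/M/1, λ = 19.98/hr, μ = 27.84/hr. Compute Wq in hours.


ρ = 19.98/27.84 = 0.7177
Wq = ρ/(μ−λ) = 0.7177/(27.84 − 19.98) = 0.7177/7.86 = 0.09131 hr

Final: 0.09131 hr


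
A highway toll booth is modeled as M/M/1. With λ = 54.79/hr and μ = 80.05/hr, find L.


ρ = λ/μ = 54.79/80.05 = 0.6844
L = ρ/(1−ρ) = 0.6844/(1 − 0.6844) = 0.6844/0.3156 = 2.1690

Final: 2.1690


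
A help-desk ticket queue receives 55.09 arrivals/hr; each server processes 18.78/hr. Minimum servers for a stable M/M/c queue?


Stability requires cμ > λ ⇔ c > λ/μ.
λ/μ = 55.09/18.78 = 2.9334
Minimum integer c = ⌊2.9334⌋ + 1 = 3
Check: 3·18.78 = 56.34 > 55.09, while 2·18.78 = 37.56 ≤ 55.09

Final: 3 servers


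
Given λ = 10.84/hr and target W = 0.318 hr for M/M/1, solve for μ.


W = 1/(μ−λ) ⇒ μ − λ = 1/W = 1/0.318 = 3.1447
μ = λ + 1/W = 10.84 + 3.1447 = 13.9847 per hr

Final: 13.9847 /hr


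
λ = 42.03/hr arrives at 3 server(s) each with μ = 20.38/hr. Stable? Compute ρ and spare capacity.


Total capacity cμ = 3·20.38 = 61.14/hr
ρ = λ/(cμ) = 42.03/61.14 = 0.6874
Stable ⇔ ρ < 1: YES
Spare capacity = cμ − λ = 61.14 − 42.03 = 19.11/hr

Final: ρ = 0.6874; stable; margin = 19.11/hr


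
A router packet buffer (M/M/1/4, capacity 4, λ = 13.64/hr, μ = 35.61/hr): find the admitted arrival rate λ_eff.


ρ = 0.3830; P_K = (1−ρ)ρ^4/(1−ρ^5) = 0.013391
λ_eff = λ(1 − P_K) = 13.64·(1 − 0.013391) = 13.64·0.986609 = 13.4573 /hr

Final: 13.4573 /hr


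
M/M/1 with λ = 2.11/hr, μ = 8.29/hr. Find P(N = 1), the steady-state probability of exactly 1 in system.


ρ = 2.11/8.29 = 0.2545
P_n = (1−ρ)·ρ^n = (1 − 0.2545)·0.2545^1 = 0.7455·0.254524 = 0.189741

Final: 0.189741


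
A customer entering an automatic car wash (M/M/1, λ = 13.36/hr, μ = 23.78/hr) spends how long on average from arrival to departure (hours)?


W = 1/(μ−λ) = 1/(23.78 − 13.36) = 1/10.42 = 0.09597 hr

Final: 0.09597 hr


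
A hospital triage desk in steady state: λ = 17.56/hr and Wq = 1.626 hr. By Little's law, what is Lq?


Lq = λWq = 17.56·1.626 = 28.5526

Final: 28.5526


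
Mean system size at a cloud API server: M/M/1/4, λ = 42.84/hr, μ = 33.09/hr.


ρ = 42.84/33.09 = 1.2947
L = ρ[1 − (K+1)ρ^K + Kρ^(K+1)] / [(1−ρ)(1−ρ^(K+1))]
Numerator: 1.2947·(1 − 5·2.809382 + 4·3.637169) = 1.944263
Denominator: (-0.2947)·(-2.637169) = 0.777044
L = 1.944263/0.777044 = 2.5021

Final: 2.5021


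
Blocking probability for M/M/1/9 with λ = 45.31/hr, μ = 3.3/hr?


ρ = λ/μ = 45.31/3.3 = 13.7303
P_K = (1−ρ)ρ^K/(1−ρ^(K+1)) = (-12.7303·17342875272.101212)/(1 − 238122932902.698792)
= -220780057630.597565/-238122932901.698792 = 0.927168

Final: 0.927168


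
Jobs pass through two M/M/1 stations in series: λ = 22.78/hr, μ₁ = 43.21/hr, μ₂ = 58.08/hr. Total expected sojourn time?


Each node sees arrival rate λ = 22.78/hr (tandem ⇒ throughput preserved).
W₁ = 1/(μ₁−λ) = 1/(43.21−22.78) = 0.04895 hr
W₂ = 1/(μ₂−λ) = 1/(58.08−22.78) = 0.02833 hr
W_total = W₁ + W₂ = 0.04895 + 0.02833 = 0.07728 hr

Final: 0.07728 hr


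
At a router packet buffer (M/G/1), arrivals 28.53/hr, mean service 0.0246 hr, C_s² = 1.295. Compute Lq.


ρ = λ·E[S] = 28.53·0.0246 = 0.7018
Lq = ρ²(1+C_s²)/(2(1−ρ)) = 0.4926·(1+1.295)/(2·0.2982)
= 0.4926·2.2950/0.5963 = 1.89572

Final: 1.89572


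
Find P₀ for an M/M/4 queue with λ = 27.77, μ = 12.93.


a = λ/μ = 27.77/12.93 = 2.1477; ρ = a/c = 0.5369
Σ_{k=0}^{3} a^k/k! (terms k=0..3) = 1.00000 + 2.14772 + 2.30635 + 1.65113 = 7.10519
Tail: a^4/(4!(1−ρ)) = 21.27695/(24·0.4631) = 1.91448
P₀ = 1/(7.10519 + 1.91448) = 1/9.01968 = 0.110869

Final: 0.110869


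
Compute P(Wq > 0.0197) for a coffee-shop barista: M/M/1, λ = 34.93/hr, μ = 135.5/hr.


ρ = 34.93/135.5 = 0.2578
P(Wq > t) = ρ·e^{−(μ−λ)t} = 0.2578·e^{−1.9812}
= 0.2578·0.137900 = 0.035549

Final: 0.035549


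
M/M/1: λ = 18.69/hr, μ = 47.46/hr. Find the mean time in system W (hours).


W = 1/(μ−λ) = 1/(47.46 − 18.69) = 1/28.77 = 0.03476 hr

Final: 0.03476 hr


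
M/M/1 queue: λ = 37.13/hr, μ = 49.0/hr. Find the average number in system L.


ρ = λ/μ = 37.13/49.0 = 0.7578
L = ρ/(1−ρ) = 0.7578/(1 − 0.7578) = 0.7578/0.2422 = 3.1281

Final: 3.1281


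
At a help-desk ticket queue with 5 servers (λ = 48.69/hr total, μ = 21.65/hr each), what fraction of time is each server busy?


ρ = λ/(cμ) = 48.69/(5·21.65) = 48.69/108.25 = 0.4498

Final: 0.4498


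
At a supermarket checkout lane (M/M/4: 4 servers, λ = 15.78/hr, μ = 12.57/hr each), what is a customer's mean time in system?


a = 1.2554; ρ = 0.3138; P₀ = 0.283777
Lq = P₀·a^c·ρ/(c!(1−ρ)²) = 0.01958
Wq = Lq/λ = 0.01958/15.78 = 0.001241 hr
W = Wq + 1/μ = 0.001241 + 0.07955 = 0.08080 hr

Final: 0.08080 hr


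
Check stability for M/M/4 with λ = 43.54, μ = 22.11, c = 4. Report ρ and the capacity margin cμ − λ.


Total capacity cμ = 4·22.11 = 88.44/hr
ρ = λ/(cμ) = 43.54/88.44 = 0.4923
Stable ⇔ ρ < 1: YES
Spare capacity = cμ − λ = 88.44 − 43.54 = 44.90/hr

Final: ρ = 0.4923; stable; margin = 44.90/hr


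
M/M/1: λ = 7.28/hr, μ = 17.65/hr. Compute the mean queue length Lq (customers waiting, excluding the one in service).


ρ = 7.28/17.65 = 0.4125
Lq = ρ²/(1−ρ) = 0.1701/0.5875 = 0.2896

Final: 0.2896


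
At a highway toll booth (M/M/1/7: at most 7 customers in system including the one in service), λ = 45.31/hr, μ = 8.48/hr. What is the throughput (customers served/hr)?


ρ = 5.3432; P_K = (1−ρ)ρ^7/(1−ρ^8) = 0.812846
λ_eff = λ(1 − P_K) = 45.31·(1 − 0.812846) = 45.31·0.187154 = 8.4799 /hr

Final: 8.4799 /hr


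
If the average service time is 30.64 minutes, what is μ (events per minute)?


μ = 1/(service time) in consistent units.
1 minute = 1 min, so μ = 1/30.64 = 0.03264 per minute

Final: 0.03264 /min


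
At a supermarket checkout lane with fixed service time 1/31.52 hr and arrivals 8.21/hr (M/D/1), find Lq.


ρ = 8.21/31.52 = 0.2605
M/D/1: Lq = ρ²/(2(1−ρ)) = 0.06784/(2·0.7395) = 0.04587

Final: 0.04587


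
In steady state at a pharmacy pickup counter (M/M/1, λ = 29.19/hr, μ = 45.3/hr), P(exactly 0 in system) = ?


ρ = 29.19/45.3 = 0.6444
P_n = (1−ρ)·ρ^n = (1 − 0.6444)·0.6444^0 = 0.3556·1.000000 = 0.355629

Final: 0.355629


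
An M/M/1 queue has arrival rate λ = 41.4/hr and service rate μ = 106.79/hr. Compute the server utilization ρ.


ρ = λ/μ = 41.4/106.79 = 0.3877

Final: 0.3877


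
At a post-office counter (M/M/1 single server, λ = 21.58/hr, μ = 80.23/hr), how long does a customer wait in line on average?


ρ = 21.58/80.23 = 0.2690
Wq = ρ/(μ−λ) = 0.2690/(80.23 − 21.58) = 0.2690/58.65 = 0.004586 hr

Final: 0.004586 hr


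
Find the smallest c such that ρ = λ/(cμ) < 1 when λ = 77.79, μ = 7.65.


Stability requires cμ > λ ⇔ c > λ/μ.
λ/μ = 77.79/7.65 = 10.1686
Minimum integer c = ⌊10.1686⌋ + 1 = 11
Check: 11·7.65 = 84.15 > 77.79, while 10·7.65 = 76.50 ≤ 77.79

Final: 11 servers


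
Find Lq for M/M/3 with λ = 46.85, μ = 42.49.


a = λ/μ = 1.1026; ρ = a/3 = 0.3675
P₀ = 0.326398
Lq = P₀·a^c·ρ / (c!·(1−ρ)²) = 0.326398·1.34051·0.3675/(6·0.40001)
= 0.06700

Final: 0.06700


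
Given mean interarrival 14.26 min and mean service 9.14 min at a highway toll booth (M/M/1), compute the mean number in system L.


λ = 60/14.26 = 4.2076 /hr
μ = 60/9.14 = 6.5646 /hr
ρ = λ/μ = 4.2076/6.5646 = 0.6410
L = ρ/(1−ρ) = 0.6410/0.3590 = 1.7852

Final: 1.7852


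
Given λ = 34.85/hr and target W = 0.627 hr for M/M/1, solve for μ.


W = 1/(μ−λ) ⇒ μ − λ = 1/W = 1/0.627 = 1.5949
μ = λ + 1/W = 34.85 + 1.5949 = 36.4449 per hr

Final: 36.4449 /hr


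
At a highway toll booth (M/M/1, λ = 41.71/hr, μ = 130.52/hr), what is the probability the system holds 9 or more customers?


ρ = 41.71/130.52 = 0.3196
P(N ≥ n) = ρ^n = 0.3196^9 = 0.00003476

Final: 0.00003476


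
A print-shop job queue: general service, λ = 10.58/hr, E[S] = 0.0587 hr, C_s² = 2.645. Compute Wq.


ρ = λ·E[S] = 10.58·0.0587 = 0.6210
E[S²] = E[S]²(1+C_s²) = 0.0587²·(1+2.645) = 0.012560
Wq = λ·E[S²]/(2(1−ρ)) = 10.58·0.012560/(2·0.3790) = 0.17532 hr

Final: 0.17532 hr


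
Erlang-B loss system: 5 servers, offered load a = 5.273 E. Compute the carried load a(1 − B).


B(5,5.273) = 0.306614 (Erlang-B)
Carried load = a(1 − B) = 5.273·(1 − 0.306614) = 5.273·0.693386 = 3.6562 E

Final: 3.6562 Erlangs


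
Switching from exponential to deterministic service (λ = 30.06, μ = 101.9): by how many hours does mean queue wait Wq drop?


ρ = 30.06/101.9 = 0.2950
Wq(M/M/1) = ρ/(μ−λ) = 0.2950/71.84 = 0.004106 hr
Wq(M/D/1) = ρ/(2(μ−λ)) = 0.002053 hr
Savings = 0.004106 − 0.002053 = 0.002053 hr

Final: 0.002053 hr


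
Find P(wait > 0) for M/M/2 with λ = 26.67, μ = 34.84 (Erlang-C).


a = λ/μ = 0.7655; ρ = a/2 = 0.3827
P₀ = 0.446393 (from M/M/c formula)
C(c,a) = [a^c/(c!(1−ρ))]·P₀ = [0.58599/(2·0.6173)]·0.446393
= 0.47468·0.446393 = 0.211893

Final: 0.211893


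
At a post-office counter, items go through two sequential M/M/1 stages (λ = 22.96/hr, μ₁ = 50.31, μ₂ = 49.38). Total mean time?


Each node sees arrival rate λ = 22.96/hr (tandem ⇒ throughput preserved).
W₁ = 1/(μ₁−λ) = 1/(50.31−22.96) = 0.03656 hr
W₂ = 1/(μ₂−λ) = 1/(49.38−22.96) = 0.03785 hr
W_total = W₁ + W₂ = 0.03656 + 0.03785 = 0.07441 hr

Final: 0.07441 hr


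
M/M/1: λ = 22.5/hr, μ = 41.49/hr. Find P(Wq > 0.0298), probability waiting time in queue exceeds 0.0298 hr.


ρ = 22.5/41.49 = 0.5423
P(Wq > t) = ρ·e^{−(μ−λ)t} = 0.5423·e^{−0.5659}
= 0.5423·0.567848 = 0.307943

Final: 0.307943


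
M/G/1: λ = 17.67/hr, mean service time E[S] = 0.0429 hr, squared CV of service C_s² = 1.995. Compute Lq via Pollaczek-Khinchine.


ρ = λ·E[S] = 17.67·0.0429 = 0.7580
Lq = ρ²(1+C_s²)/(2(1−ρ)) = 0.5746·(1+1.995)/(2·0.2420)
= 0.5746·2.9950/0.4839 = 3.55645

Final: 3.55645


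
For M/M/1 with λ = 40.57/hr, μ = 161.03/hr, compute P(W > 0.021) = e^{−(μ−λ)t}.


W ~ Exponential(μ−λ) for M/M/1.
μ − λ = 161.03 − 40.57 = 120.4600
P(W > t) = e^{−(μ−λ)t} = e^{−2.5297} = 0.079686

Final: 0.079686


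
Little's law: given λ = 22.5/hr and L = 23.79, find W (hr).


W = L/λ = 23.79/22.5 = 1.0573 hr

Final: 1.0573 hr


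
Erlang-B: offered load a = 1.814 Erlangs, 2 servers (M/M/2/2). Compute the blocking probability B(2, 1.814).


B(c,a) = (a^c/c!) / Σ_{k=0}^{c} a^k/k!
a^2/2! = 1.645298
Σ terms (k=0..2): 1.00000 + 1.81400 + 1.64530 = 4.459298
B = 1.645298/4.459298 = 0.368959

Final: 0.368959


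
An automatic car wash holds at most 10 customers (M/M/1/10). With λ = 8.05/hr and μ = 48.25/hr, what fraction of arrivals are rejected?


ρ = λ/μ = 8.05/48.25 = 0.1668
P_K = (1−ρ)ρ^K/(1−ρ^(K+1)) = (0.8332·0.00000001671)/(1 − 0.000000002788)
= 0.00000001392/1.000000 = 0.00000001392

Final: 0.00000001392


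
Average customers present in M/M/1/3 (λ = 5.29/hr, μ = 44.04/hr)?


ρ = 5.29/44.04 = 0.1201
L = ρ[1 − (K+1)ρ^K + Kρ^(K+1)] / [(1−ρ)(1−ρ^(K+1))]
Numerator: 0.1201·(1 − 4·0.001733 + 3·0.0002082) = 0.119360
Denominator: (0.8799)·(0.999792) = 0.879699
L = 0.119360/0.879699 = 0.1357

Final: 0.1357


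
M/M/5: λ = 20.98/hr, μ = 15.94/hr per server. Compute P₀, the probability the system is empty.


a = λ/μ = 20.98/15.94 = 1.3162; ρ = a/c = 0.2632
Σ_{k=0}^{4} a^k/k! (terms k=0..4) = 1.00000 + 1.31619 + 0.86617 + 0.38001 + 0.12504 = 3.68742
Tail: a^5/(5!(1−ρ)) = 3.94990/(120·0.7368) = 0.04468
P₀ = 1/(3.68742 + 0.04468) = 1/3.73209 = 0.267946

Final: 0.267946


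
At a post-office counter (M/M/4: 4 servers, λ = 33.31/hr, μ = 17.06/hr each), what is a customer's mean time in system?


a = 1.9525; ρ = 0.4881; P₀ = 0.137318
Lq = P₀·a^c·ρ/(c!(1−ρ)²) = 0.15492
Wq = Lq/λ = 0.15492/33.31 = 0.004651 hr
W = Wq + 1/μ = 0.004651 + 0.05862 = 0.06327 hr

Final: 0.06327 hr


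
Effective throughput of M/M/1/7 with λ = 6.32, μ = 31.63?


ρ = 0.1998; P_K = (1−ρ)ρ^7/(1−ρ^8) = 0.00001017
λ_eff = λ(1 − P_K) = 6.32·(1 − 0.00001017) = 6.32·0.999990 = 6.3199 /hr

Final: 6.3199 /hr


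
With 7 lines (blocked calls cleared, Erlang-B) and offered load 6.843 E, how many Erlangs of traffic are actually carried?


B(7,6.843) = 0.239091 (Erlang-B)
Carried load = a(1 − B) = 6.843·(1 − 0.239091) = 6.843·0.760909 = 5.2069 E

Final: 5.2069 Erlangs


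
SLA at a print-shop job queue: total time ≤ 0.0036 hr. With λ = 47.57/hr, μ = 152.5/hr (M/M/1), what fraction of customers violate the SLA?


W ~ Exponential(μ−λ) for M/M/1.
μ − λ = 152.5 − 47.57 = 104.9300
P(W > t) = e^{−(μ−λ)t} = e^{−0.3777} = 0.685403

Final: 0.685403


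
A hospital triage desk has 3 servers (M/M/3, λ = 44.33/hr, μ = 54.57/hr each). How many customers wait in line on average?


a = λ/μ = 0.8124; ρ = a/3 = 0.2708
P₀ = 0.441534
Lq = P₀·a^c·ρ / (c!·(1−ρ)²) = 0.441534·0.53608·0.2708/(6·0.53176)
= 0.02009

Final: 0.02009


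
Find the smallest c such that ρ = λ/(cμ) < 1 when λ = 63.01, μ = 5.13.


Stability requires cμ > λ ⇔ c > λ/μ.
λ/μ = 63.01/5.13 = 12.2827
Minimum integer c = ⌊12.2827⌋ + 1 = 13
Check: 13·5.13 = 66.69 > 63.01, while 12·5.13 = 61.56 ≤ 63.01

Final: 13 servers


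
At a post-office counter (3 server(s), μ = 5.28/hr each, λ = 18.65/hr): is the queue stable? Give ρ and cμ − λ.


Total capacity cμ = 3·5.28 = 15.84/hr
ρ = λ/(cμ) = 18.65/15.84 = 1.1774
Stable ⇔ ρ < 1: NO
Spare capacity = cμ − λ = 15.84 − 18.65 = -2.81/hr

Final: ρ = 1.1774; unstable; margin = -2.81/hr


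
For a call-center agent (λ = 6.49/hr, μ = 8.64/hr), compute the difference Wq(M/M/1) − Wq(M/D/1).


ρ = 6.49/8.64 = 0.7512
Wq(M/M/1) = ρ/(μ−λ) = 0.7512/2.15 = 0.34938 hr
Wq(M/D/1) = ρ/(2(μ−λ)) = 0.17469 hr
Savings = 0.34938 − 0.17469 = 0.17469 hr

Final: 0.17469 hr


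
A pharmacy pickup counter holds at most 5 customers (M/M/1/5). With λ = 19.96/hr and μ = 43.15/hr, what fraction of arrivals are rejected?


ρ = λ/μ = 19.96/43.15 = 0.4626
P_K = (1−ρ)ρ^K/(1−ρ^(K+1)) = (0.5374·0.021179)/(1 − 0.009797)
= 0.011382/0.990203 = 0.011495

Final: 0.011495


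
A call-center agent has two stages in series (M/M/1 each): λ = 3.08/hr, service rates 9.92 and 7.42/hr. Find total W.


Each node sees arrival rate λ = 3.08/hr (tandem ⇒ throughput preserved).
W₁ = 1/(μ₁−λ) = 1/(9.92−3.08) = 0.14620 hr
W₂ = 1/(μ₂−λ) = 1/(7.42−3.08) = 0.23041 hr
W_total = W₁ + W₂ = 0.14620 + 0.23041 = 0.37661 hr

Final: 0.37661 hr


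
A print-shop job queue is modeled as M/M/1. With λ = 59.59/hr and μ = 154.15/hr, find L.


ρ = λ/μ = 59.59/154.15 = 0.3866
L = ρ/(1−ρ) = 0.3866/(1 − 0.3866) = 0.3866/0.6134 = 0.6302

Final: 0.6302


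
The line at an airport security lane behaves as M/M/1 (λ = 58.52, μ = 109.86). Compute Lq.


ρ = 58.52/109.86 = 0.5327
Lq = ρ²/(1−ρ) = 0.2837/0.4673 = 0.6072

Final: 0.6072


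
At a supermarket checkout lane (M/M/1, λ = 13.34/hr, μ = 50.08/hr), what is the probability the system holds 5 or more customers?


ρ = 13.34/50.08 = 0.2664
P(N ≥ n) = ρ^n = 0.2664^5 = 0.001341

Final: 0.001341


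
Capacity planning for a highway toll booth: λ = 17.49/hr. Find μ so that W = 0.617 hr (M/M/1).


W = 1/(μ−λ) ⇒ μ − λ = 1/W = 1/0.617 = 1.6207
μ = λ + 1/W = 17.49 + 1.6207 = 19.1107 per hr

Final: 19.1107 /hr


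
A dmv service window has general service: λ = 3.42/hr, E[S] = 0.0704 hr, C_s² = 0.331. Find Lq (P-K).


ρ = λ·E[S] = 3.42·0.0704 = 0.2408
Lq = ρ²(1+C_s²)/(2(1−ρ)) = 0.05797·(1+0.331)/(2·0.7592)
= 0.05797·1.3310/1.5185 = 0.05081

Final: 0.05081


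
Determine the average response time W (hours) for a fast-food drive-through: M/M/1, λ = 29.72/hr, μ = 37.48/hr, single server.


W = 1/(μ−λ) = 1/(37.48 − 29.72) = 1/7.76 = 0.1289 hr

Final: 0.1289 hr


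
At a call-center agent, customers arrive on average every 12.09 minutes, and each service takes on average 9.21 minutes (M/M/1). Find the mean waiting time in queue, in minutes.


λ = 60/12.09 = 4.9628 /hr
μ = 60/9.21 = 6.5147 /hr
ρ = λ/μ = 4.9628/6.5147 = 0.7618
Wq = ρ/(μ−λ) = 0.7618/(6.5147−4.9628) = 0.49088 hr
In minutes: 0.49088·60 = 29.453 min

Final: 29.453 min


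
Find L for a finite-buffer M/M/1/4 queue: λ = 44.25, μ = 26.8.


ρ = 44.25/26.8 = 1.6511
L = ρ[1 − (K+1)ρ^K + Kρ^(K+1)] / [(1−ρ)(1−ρ^(K+1))]
Numerator: 1.6511·(1 − 5·7.432141 + 4·12.271352) = 21.340229
Denominator: (-0.6511)·(-11.271352) = 7.338996
L = 21.340229/7.338996 = 2.9078

Final: 2.9078


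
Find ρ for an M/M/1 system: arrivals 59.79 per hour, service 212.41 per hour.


ρ = λ/μ = 59.79/212.41 = 0.2815

Final: 0.2815


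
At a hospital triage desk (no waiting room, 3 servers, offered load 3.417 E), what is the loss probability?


B(c,a) = (a^c/c!) / Σ_{k=0}^{c} a^k/k!
a^3/3! = 6.649419
Σ terms (k=0..3): 1.00000 + 3.41700 + 5.83794 + 6.64942 = 16.904363
B = 6.649419/16.904363 = 0.393355

Final: 0.393355


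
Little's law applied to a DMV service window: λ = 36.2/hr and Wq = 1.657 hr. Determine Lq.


Lq = λWq = 36.2·1.657 = 59.9834

Final: 59.9834


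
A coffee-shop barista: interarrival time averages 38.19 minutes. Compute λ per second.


λ = 1/(interarrival time) in consistent units.
1 second = 0.0166667 min, so λ = 0.0166667/38.19 = 0.0004364 per second

Final: 0.0004364 /sec


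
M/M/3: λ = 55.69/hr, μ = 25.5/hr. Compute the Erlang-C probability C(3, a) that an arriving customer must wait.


a = λ/μ = 2.1839; ρ = a/3 = 0.7280
P₀ = 0.083678 (from M/M/c formula)
C(c,a) = [a^c/(c!(1−ρ))]·P₀ = [10.41624/(6·0.2720)]·0.083678
= 6.38189·0.083678 = 0.534024

Final: 0.534024


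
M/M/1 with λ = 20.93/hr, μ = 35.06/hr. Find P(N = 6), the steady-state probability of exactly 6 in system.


ρ = 20.93/35.06 = 0.5970
P_n = (1−ρ)·ρ^n = (1 − 0.5970)·0.5970^6 = 0.4030·0.045263 = 0.018242

Final: 0.018242


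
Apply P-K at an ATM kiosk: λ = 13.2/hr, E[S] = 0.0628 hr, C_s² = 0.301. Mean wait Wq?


ρ = λ·E[S] = 13.2·0.0628 = 0.8290
E[S²] = E[S]²(1+C_s²) = 0.0628²·(1+0.301) = 0.005131
Wq = λ·E[S²]/(2(1−ρ)) = 13.2·0.005131/(2·0.1710) = 0.19799 hr

Final: 0.19799 hr


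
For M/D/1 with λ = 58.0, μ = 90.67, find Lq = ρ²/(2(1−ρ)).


ρ = 58.0/90.67 = 0.6397
M/D/1: Lq = ρ²/(2(1−ρ)) = 0.4092/(2·0.3603) = 0.56782

Final: 0.56782


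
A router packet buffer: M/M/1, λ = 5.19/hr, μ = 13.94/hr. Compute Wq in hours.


ρ = 5.19/13.94 = 0.3723
Wq = ρ/(μ−λ) = 0.3723/(13.94 − 5.19) = 0.3723/8.75 = 0.04255 hr

Final: 0.04255 hr


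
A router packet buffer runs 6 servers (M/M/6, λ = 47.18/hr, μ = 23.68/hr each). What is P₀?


a = λ/μ = 47.18/23.68 = 1.9924; ρ = a/c = 0.3321
Σ_{k=0}^{5} a^k/k! (terms k=0..5) = 1.00000 + 1.99240 + 1.98483 + 1.31819 + 0.65659 + 0.26164 = 7.21364
Tail: a^6/(6!(1−ρ)) = 62.55434/(720·0.6679) = 0.13007
P₀ = 1/(7.21364 + 0.13007) = 1/7.34371 = 0.136171

Final: 0.136171


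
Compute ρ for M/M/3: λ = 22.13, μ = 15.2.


ρ = λ/(cμ) = 22.13/(3·15.2) = 22.13/45.60 = 0.4853

Final: 0.4853


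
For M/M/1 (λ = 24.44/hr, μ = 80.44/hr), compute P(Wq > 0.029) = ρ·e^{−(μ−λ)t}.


ρ = 24.44/80.44 = 0.3038
P(Wq > t) = ρ·e^{−(μ−λ)t} = 0.3038·e^{−1.6240}
= 0.3038·0.197109 = 0.059887

Final: 0.059887


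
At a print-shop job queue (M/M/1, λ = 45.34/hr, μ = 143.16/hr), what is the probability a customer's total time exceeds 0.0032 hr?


W ~ Exponential(μ−λ) for M/M/1.
μ − λ = 143.16 − 45.34 = 97.8200
P(W > t) = e^{−(μ−λ)t} = e^{−0.3130} = 0.731232

Final: 0.731232


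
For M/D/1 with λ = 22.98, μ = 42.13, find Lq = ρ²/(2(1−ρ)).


ρ = 22.98/42.13 = 0.5455
M/D/1: Lq = ρ²/(2(1−ρ)) = 0.2975/(2·0.4545) = 0.32727

Final: 0.32727


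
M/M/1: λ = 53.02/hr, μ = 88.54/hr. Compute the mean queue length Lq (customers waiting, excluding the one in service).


ρ = 53.02/88.54 = 0.5988
Lq = ρ²/(1−ρ) = 0.3586/0.4012 = 0.8939

Final: 0.8939


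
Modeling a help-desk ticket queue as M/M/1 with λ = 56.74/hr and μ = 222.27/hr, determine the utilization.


ρ = λ/μ = 56.74/222.27 = 0.2553

Final: 0.2553


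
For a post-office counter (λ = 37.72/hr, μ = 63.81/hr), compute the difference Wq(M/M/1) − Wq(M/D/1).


ρ = 37.72/63.81 = 0.5911
Wq(M/M/1) = ρ/(μ−λ) = 0.5911/26.09 = 0.02266 hr
Wq(M/D/1) = ρ/(2(μ−λ)) = 0.01133 hr
Savings = 0.02266 − 0.01133 = 0.01133 hr

Final: 0.01133 hr


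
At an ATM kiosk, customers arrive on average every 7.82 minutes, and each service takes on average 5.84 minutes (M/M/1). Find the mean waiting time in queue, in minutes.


λ = 60/7.82 = 7.6726 /hr
μ = 60/5.84 = 10.2740 /hr
ρ = λ/μ = 7.6726/10.2740 = 0.7468
Wq = ρ/(μ−λ) = 0.7468/(10.2740−7.6726) = 0.28708 hr
In minutes: 0.28708·60 = 17.225 min

Final: 17.225 min


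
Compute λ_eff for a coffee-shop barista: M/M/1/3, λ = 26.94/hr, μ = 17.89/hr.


ρ = 1.5059; P_K = (1−ρ)ρ^3/(1−ρ^4) = 0.417032
λ_eff = λ(1 − P_K) = 26.94·(1 − 0.417032) = 26.94·0.582968 = 15.7052 /hr

Final: 15.7052 /hr


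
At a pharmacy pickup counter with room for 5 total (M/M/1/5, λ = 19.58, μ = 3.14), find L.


ρ = 19.58/3.14 = 6.2357
L = ρ[1 − (K+1)ρ^K + Kρ^(K+1)] / [(1−ρ)(1−ρ^(K+1))]
Numerator: 6.2357·(1 − 6·9427.904984 + 5·58789.292860) = 1480223.271827
Denominator: (-5.2357)·(-58788.292860) = 307796.030135
L = 1480223.271827/307796.030135 = 4.8091

Final: 4.8091


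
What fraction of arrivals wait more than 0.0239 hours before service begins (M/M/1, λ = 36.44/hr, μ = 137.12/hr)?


ρ = 36.44/137.12 = 0.2658
P(Wq > t) = ρ·e^{−(μ−λ)t} = 0.2658·e^{−2.4063}
= 0.2658·0.090153 = 0.023958

Final: 0.023958


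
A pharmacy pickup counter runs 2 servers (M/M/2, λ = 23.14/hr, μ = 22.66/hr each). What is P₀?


a = λ/μ = 23.14/22.66 = 1.0212; ρ = a/c = 0.5106
Σ_{k=0}^{1} a^k/k! (terms k=0..1) = 1.00000 + 1.02118 = 2.02118
Tail: a^2/(2!(1−ρ)) = 1.04281/(2·0.4894) = 1.06538
P₀ = 1/(2.02118 + 1.06538) = 1/3.08656 = 0.323985

Final: 0.323985


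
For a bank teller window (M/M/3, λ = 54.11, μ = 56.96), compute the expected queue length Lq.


a = λ/μ = 0.9500; ρ = a/3 = 0.3167
P₀ = 0.383102
Lq = P₀·a^c·ρ / (c!·(1−ρ)²) = 0.383102·0.85728·0.3167/(6·0.46696)
= 0.03712

Final: 0.03712


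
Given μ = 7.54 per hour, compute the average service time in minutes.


Mean service time = 1/μ = 1/7.54 hour = 0.13263 hour
In minutes: 0.13263 × 60 = 7.9576 min

Final: 7.9576 min


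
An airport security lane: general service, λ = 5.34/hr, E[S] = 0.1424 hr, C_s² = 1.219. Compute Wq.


ρ = λ·E[S] = 5.34·0.1424 = 0.7604
E[S²] = E[S]²(1+C_s²) = 0.1424²·(1+1.219) = 0.044996
Wq = λ·E[S²]/(2(1−ρ)) = 5.34·0.044996/(2·0.2396) = 0.50145 hr

Final: 0.50145 hr


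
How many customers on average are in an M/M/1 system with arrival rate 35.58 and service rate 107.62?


ρ = λ/μ = 35.58/107.62 = 0.3306
L = ρ/(1−ρ) = 0.3306/(1 − 0.3306) = 0.3306/0.6694 = 0.4939

Final: 0.4939


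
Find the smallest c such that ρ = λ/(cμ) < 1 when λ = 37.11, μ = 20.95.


Stability requires cμ > λ ⇔ c > λ/μ.
λ/μ = 37.11/20.95 = 1.7714
Minimum integer c = ⌊1.7714⌋ + 1 = 2
Check: 2·20.95 = 41.90 > 37.11, while 1·20.95 = 20.95 ≤ 37.11

Final: 2 servers


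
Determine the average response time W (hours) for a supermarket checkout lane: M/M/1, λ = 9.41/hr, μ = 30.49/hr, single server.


W = 1/(μ−λ) = 1/(30.49 − 9.41) = 1/21.08 = 0.04744 hr

Final: 0.04744 hr


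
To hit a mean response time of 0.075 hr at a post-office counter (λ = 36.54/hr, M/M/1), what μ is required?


W = 1/(μ−λ) ⇒ μ − λ = 1/W = 1/0.075 = 13.3333
μ = λ + 1/W = 36.54 + 13.3333 = 49.8733 per hr

Final: 49.8733 /hr


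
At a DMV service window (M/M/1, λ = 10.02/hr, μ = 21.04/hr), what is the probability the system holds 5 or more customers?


ρ = 10.02/21.04 = 0.4762
P(N ≥ n) = ρ^n = 0.4762^5 = 0.024497

Final: 0.024497


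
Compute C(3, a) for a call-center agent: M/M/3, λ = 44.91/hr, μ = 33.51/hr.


a = λ/μ = 1.3402; ρ = a/3 = 0.4467
P₀ = 0.252309 (from M/M/c formula)
C(c,a) = [a^c/(c!(1−ρ))]·P₀ = [2.40717/(6·0.5533)]·0.252309
= 0.72514·0.252309 = 0.182958

Final: 0.182958


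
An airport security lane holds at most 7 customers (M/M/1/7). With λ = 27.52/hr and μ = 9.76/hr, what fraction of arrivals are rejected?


ρ = λ/μ = 27.52/9.76 = 2.8197
P_K = (1−ρ)ρ^K/(1−ρ^(K+1)) = (-1.8197·1417.066670)/(1 − 3995.663397)
= -2578.596727/-3994.663397 = 0.645510

Final: 0.645510


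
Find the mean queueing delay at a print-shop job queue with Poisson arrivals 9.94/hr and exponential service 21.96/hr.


ρ = 9.94/21.96 = 0.4526
Wq = ρ/(μ−λ) = 0.4526/(21.96 − 9.94) = 0.4526/12.02 = 0.03766 hr

Final: 0.03766 hr


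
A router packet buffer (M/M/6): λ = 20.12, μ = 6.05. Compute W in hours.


a = 3.3256; ρ = 0.5543; P₀ = 0.034859
Lq = P₀·a^c·ρ/(c!(1−ρ)²) = 0.18272
Wq = Lq/λ = 0.18272/20.12 = 0.009082 hr
W = Wq + 1/μ = 0.009082 + 0.16529 = 0.17437 hr

Final: 0.17437 hr


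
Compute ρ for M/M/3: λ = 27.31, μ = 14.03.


ρ = λ/(cμ) = 27.31/(3·14.03) = 27.31/42.09 = 0.6488

Final: 0.6488


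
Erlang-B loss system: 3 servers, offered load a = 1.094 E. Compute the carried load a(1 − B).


B(3,1.094) = 0.074974 (Erlang-B)
Carried load = a(1 − B) = 1.094·(1 − 0.074974) = 1.094·0.925026 = 1.0120 E

Final: 1.0120 Erlangs


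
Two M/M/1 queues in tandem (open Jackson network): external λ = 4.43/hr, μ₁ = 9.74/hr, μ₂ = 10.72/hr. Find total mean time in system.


Each node sees arrival rate λ = 4.43/hr (tandem ⇒ throughput preserved).
W₁ = 1/(μ₁−λ) = 1/(9.74−4.43) = 0.18832 hr
W₂ = 1/(μ₂−λ) = 1/(10.72−4.43) = 0.15898 hr
W_total = W₁ + W₂ = 0.18832 + 0.15898 = 0.34731 hr

Final: 0.34731 hr


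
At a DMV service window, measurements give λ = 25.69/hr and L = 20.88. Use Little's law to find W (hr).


W = L/λ = 20.88/25.69 = 0.8128 hr

Final: 0.8128 hr


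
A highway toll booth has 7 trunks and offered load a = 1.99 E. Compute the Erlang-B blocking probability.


B(c,a) = (a^c/c!) / Σ_{k=0}^{c} a^k/k!
a^7/7! = 0.024521
Σ terms (k=0..7): 1.00000 + 1.99000 + 1.98005 + 1.31343 + 0.65343 + 0.26007 + 0.08626 + 0.02452 = 7.307759
B = 0.024521/7.307759 = 0.003355

Final: 0.003355


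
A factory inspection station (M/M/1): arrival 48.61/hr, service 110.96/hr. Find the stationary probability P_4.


ρ = 48.61/110.96 = 0.4381
P_n = (1−ρ)·ρ^n = (1 − 0.4381)·0.4381^4 = 0.5619·0.036833 = 0.020697

Final: 0.020697


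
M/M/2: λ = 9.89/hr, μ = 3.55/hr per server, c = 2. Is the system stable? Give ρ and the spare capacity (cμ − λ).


Total capacity cμ = 2·3.55 = 7.10/hr
ρ = λ/(cμ) = 9.89/7.10 = 1.3930
Stable ⇔ ρ < 1: NO
Spare capacity = cμ − λ = 7.10 − 9.89 = -2.79/hr

Final: ρ = 1.3930; unstable; margin = -2.79/hr


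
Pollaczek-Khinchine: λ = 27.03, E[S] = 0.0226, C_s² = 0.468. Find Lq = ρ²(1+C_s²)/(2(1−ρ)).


ρ = λ·E[S] = 27.03·0.0226 = 0.6109
Lq = ρ²(1+C_s²)/(2(1−ρ)) = 0.3732·(1+0.468)/(2·0.3891)
= 0.3732·1.4680/0.7782 = 0.70391

Final: 0.70391


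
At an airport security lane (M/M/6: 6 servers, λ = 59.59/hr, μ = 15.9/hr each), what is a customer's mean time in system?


a = 3.7478; ρ = 0.6246; P₀ = 0.022134
Lq = P₀·a^c·ρ/(c!(1−ρ)²) = 0.37765
Wq = Lq/λ = 0.37765/59.59 = 0.006338 hr
W = Wq + 1/μ = 0.006338 + 0.06289 = 0.06923 hr

Final: 0.06923 hr


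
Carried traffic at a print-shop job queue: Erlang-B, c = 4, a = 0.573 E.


B(4,0.573) = 0.002533 (Erlang-B)
Carried load = a(1 − B) = 0.573·(1 − 0.002533) = 0.573·0.997467 = 0.5715 E

Final: 0.5715 Erlangs


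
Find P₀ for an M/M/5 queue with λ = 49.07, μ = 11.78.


a = λ/μ = 49.07/11.78 = 4.1655; ρ = a/c = 0.8331
Σ_{k=0}^{4} a^k/k! (terms k=0..4) = 1.00000 + 4.16553 + 8.67584 + 12.04650 + 12.54503 = 38.43291
Tail: a^5/(5!(1−ρ)) = 1254.16258/(120·0.1669) = 62.62307
P₀ = 1/(38.43291 + 62.62307) = 1/101.05599 = 0.009896

Final: 0.009896


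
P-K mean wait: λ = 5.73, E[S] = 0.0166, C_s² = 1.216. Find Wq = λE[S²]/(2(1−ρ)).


ρ = λ·E[S] = 5.73·0.0166 = 0.09512
E[S²] = E[S]²(1+C_s²) = 0.0166²·(1+1.216) = 0.0006106
Wq = λ·E[S²]/(2(1−ρ)) = 5.73·0.0006106/(2·0.9049) = 0.001933 hr

Final: 0.001933 hr


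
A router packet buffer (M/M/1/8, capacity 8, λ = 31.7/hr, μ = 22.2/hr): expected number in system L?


ρ = 31.7/22.2 = 1.4279
L = ρ[1 − (K+1)ρ^K + Kρ^(K+1)] / [(1−ρ)(1−ρ^(K+1))]
Numerator: 1.4279·(1 − 9·17.284241 + 8·24.680650) = 61.239593
Denominator: (-0.4279)·(-23.680650) = 10.133611
L = 61.239593/10.133611 = 6.0432

Final: 6.0432


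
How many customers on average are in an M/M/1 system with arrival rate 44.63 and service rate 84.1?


ρ = λ/μ = 44.63/84.1 = 0.5307
L = ρ/(1−ρ) = 0.5307/(1 − 0.5307) = 0.5307/0.4693 = 1.1307

Final: 1.1307


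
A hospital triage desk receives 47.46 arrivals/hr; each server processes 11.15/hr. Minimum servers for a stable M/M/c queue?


Stability requires cμ > λ ⇔ c > λ/μ.
λ/μ = 47.46/11.15 = 4.2565
Minimum integer c = ⌊4.2565⌋ + 1 = 5
Check: 5·11.15 = 55.75 > 47.46, while 4·11.15 = 44.60 ≤ 47.46

Final: 5 servers


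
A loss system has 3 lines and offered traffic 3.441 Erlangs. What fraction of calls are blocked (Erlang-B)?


B(c,a) = (a^c/c!) / Σ_{k=0}^{c} a^k/k!
a^3/3! = 6.790516
Σ terms (k=0..3): 1.00000 + 3.44100 + 5.92024 + 6.79052 = 17.151756
B = 6.790516/17.151756 = 0.395908

Final: 0.395908


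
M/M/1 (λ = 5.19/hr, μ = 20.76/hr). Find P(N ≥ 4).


ρ = 5.19/20.76 = 0.2500
P(N ≥ n) = ρ^n = 0.2500^4 = 0.003906

Final: 0.003906


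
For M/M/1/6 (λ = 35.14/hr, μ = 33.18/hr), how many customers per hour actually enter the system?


ρ = 1.0591; P_K = (1−ρ)ρ^6/(1−ρ^7) = 0.168586
λ_eff = λ(1 − P_K) = 35.14·(1 − 0.168586) = 35.14·0.831414 = 29.2159 /hr

Final: 29.2159 /hr


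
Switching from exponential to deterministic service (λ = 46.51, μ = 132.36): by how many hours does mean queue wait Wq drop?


ρ = 46.51/132.36 = 0.3514
Wq(M/M/1) = ρ/(μ−λ) = 0.3514/85.85 = 0.004093 hr
Wq(M/D/1) = ρ/(2(μ−λ)) = 0.002047 hr
Savings = 0.004093 − 0.002047 = 0.002047 hr

Final: 0.002047 hr


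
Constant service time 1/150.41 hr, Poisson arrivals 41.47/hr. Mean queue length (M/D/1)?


ρ = 41.47/150.41 = 0.2757
M/D/1: Lq = ρ²/(2(1−ρ)) = 0.07602/(2·0.7243) = 0.05248

Final: 0.05248


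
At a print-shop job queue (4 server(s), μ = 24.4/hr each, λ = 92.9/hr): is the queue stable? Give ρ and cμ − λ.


Total capacity cμ = 4·24.4 = 97.60/hr
ρ = λ/(cμ) = 92.9/97.60 = 0.9518
Stable ⇔ ρ < 1: YES
Spare capacity = cμ − λ = 97.60 − 92.9 = 4.70/hr

Final: ρ = 0.9518; stable; margin = 4.70/hr


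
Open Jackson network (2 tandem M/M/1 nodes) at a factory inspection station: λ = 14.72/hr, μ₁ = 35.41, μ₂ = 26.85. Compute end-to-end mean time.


Each node sees arrival rate λ = 14.72/hr (tandem ⇒ throughput preserved).
W₁ = 1/(μ₁−λ) = 1/(35.41−14.72) = 0.04833 hr
W₂ = 1/(μ₂−λ) = 1/(26.85−14.72) = 0.08244 hr
W_total = W₁ + W₂ = 0.04833 + 0.08244 = 0.13077 hr

Final: 0.13077 hr


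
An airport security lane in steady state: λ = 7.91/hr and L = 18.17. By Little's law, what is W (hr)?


W = L/λ = 18.17/7.91 = 2.2971 hr

Final: 2.2971 hr


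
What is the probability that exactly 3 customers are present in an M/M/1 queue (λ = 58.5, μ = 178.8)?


ρ = 58.5/178.8 = 0.3272
P_n = (1−ρ)·ρ^n = (1 − 0.3272)·0.3272^3 = 0.6728·0.035024 = 0.023565

Final: 0.023565


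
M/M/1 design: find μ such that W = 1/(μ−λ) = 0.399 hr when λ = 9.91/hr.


W = 1/(μ−λ) ⇒ μ − λ = 1/W = 1/0.399 = 2.5063
μ = λ + 1/W = 9.91 + 2.5063 = 12.4163 per hr

Final: 12.4163 /hr


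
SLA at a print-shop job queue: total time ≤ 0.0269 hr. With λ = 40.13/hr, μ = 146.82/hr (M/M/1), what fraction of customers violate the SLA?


W ~ Exponential(μ−λ) for M/M/1.
μ − λ = 146.82 − 40.13 = 106.6900
P(W > t) = e^{−(μ−λ)t} = e^{−2.8700} = 0.056701

Final: 0.056701


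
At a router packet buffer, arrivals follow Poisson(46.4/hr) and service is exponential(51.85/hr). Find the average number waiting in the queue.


ρ = 46.4/51.85 = 0.8949
Lq = ρ²/(1−ρ) = 0.8008/0.1051 = 7.6189

Final: 7.6189


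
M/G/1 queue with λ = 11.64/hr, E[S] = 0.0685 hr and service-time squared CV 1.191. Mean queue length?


ρ = λ·E[S] = 11.64·0.0685 = 0.7973
Lq = ρ²(1+C_s²)/(2(1−ρ)) = 0.6358·(1+1.191)/(2·0.2027)
= 0.6358·2.1910/0.4053 = 3.43662

Final: 3.43662


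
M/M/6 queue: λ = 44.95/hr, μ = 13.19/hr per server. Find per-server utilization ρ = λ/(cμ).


ρ = λ/(cμ) = 44.95/(6·13.19) = 44.95/79.14 = 0.5680

Final: 0.5680


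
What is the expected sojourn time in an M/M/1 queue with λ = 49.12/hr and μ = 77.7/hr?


W = 1/(μ−λ) = 1/(77.7 − 49.12) = 1/28.58 = 0.03499 hr

Final: 0.03499 hr


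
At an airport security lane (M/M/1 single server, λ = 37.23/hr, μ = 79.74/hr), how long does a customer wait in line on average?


ρ = 37.23/79.74 = 0.4669
Wq = ρ/(μ−λ) = 0.4669/(79.74 − 37.23) = 0.4669/42.51 = 0.01098 hr

Final: 0.01098 hr


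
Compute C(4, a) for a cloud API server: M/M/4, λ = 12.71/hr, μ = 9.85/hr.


a = λ/μ = 1.2904; ρ = a/4 = 0.3226
P₀ = 0.273863 (from M/M/c formula)
C(c,a) = [a^c/(c!(1−ρ))]·P₀ = [2.77228/(24·0.6774)]·0.273863
= 0.17052·0.273863 = 0.046699

Final: 0.046699


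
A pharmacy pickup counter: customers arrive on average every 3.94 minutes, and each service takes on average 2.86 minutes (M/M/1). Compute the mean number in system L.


λ = 60/3.94 = 15.2284 /hr
μ = 60/2.86 = 20.9790 /hr
ρ = λ/μ = 15.2284/20.9790 = 0.7259
L = ρ/(1−ρ) = 0.7259/0.2741 = 2.6481

Final: 2.6481


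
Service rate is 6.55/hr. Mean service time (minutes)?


Mean service time = 1/μ = 1/6.55 hour = 0.15267 hour
In minutes: 0.15267 × 60 = 9.1603 min

Final: 9.1603 min


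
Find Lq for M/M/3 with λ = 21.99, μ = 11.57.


a = λ/μ = 1.9006; ρ = a/3 = 0.6335
P₀ = 0.127727
Lq = P₀·a^c·ρ / (c!·(1−ρ)²) = 0.127727·6.86555·0.6335/(6·0.13430)
= 0.68947

Final: 0.68947


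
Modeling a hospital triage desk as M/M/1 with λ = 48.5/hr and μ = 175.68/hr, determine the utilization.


ρ = λ/μ = 48.5/175.68 = 0.2761

Final: 0.2761


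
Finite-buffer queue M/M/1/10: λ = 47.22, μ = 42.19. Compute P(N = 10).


ρ = λ/μ = 47.22/42.19 = 1.1192
P_K = (1−ρ)ρ^K/(1−ρ^(K+1)) = (-0.1192·3.084357)/(1 − 3.452081)
= -0.367725/-2.452081 = 0.149964

Final: 0.149964


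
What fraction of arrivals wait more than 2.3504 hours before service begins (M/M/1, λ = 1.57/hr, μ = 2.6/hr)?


ρ = 1.57/2.6 = 0.6038
P(Wq > t) = ρ·e^{−(μ−λ)t} = 0.6038·e^{−2.4209}
= 0.6038·0.088841 = 0.053646

Final: 0.053646


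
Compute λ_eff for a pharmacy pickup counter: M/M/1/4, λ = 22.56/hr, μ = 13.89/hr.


ρ = 1.6242; P_K = (1−ρ)ρ^4/(1−ρ^5) = 0.421610
λ_eff = λ(1 − P_K) = 22.56·(1 − 0.421610) = 22.56·0.578390 = 13.0485 /hr

Final: 13.0485 /hr


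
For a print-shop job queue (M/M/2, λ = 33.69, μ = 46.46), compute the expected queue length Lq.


a = λ/μ = 0.7251; ρ = a/2 = 0.3626
P₀ = 0.467815
Lq = P₀·a^c·ρ / (c!·(1−ρ)²) = 0.467815·0.52583·0.3626/(2·0.40632)
= 0.10975

Final: 0.10975


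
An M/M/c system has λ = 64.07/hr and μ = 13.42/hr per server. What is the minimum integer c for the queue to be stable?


Stability requires cμ > λ ⇔ c > λ/μ.
λ/μ = 64.07/13.42 = 4.7742
Minimum integer c = ⌊4.7742⌋ + 1 = 5
Check: 5·13.42 = 67.10 > 64.07, while 4·13.42 = 53.68 ≤ 64.07

Final: 5 servers
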